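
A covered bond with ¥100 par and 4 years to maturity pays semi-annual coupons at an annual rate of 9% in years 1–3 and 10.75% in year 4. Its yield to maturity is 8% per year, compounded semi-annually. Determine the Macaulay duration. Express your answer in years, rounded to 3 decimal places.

Periodic yield y = 0.04. Discount each cash flow and weight by its period:
  t   CF        PV=CF/(1+0.04)^t    t·PV
  1        4.500         4.3269         4.3269
  2        4.500         4.1605         8.3210
  3        4.500         4.0005        12.0015
  4        4.500         3.8466        15.3865
  5        4.500         3.6987        18.4934
  6        4.500         3.5564        21.3385
  7        5.375         4.0846        28.5919
  8      105.375        76.9965       615.9718
  Σ                    104.6707       724.4315
Price P = Σ PV = 104.6707.
Macaulay duration = Σ(t·PV) / P = 724.4315 / 104.6707 = 6.92106 half-year periods.
In years: 6.92106 / 2 = 3.46053 years.

3.461 years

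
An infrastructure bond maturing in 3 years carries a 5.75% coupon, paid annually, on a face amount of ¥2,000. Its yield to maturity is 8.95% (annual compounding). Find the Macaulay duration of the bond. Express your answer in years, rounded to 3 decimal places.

Periodic yield y = 0.0895. Discount each cash flow and weight by its year:
  t   CF        PV=CF/(1+0.0895)^t    t·PV
  1       115.00       105.5530       105.5530
  2       115.00        96.8821       193.7641
  3     2,115.00     1,635.4176     4,906.2528
  Σ                  1,837.8527     5,205.5699
Price P = Σ PV = 1,837.8527.
Macaulay duration = Σ(t·PV) / P = 5,205.5699 / 1,837.8527 = 2.83242 years.

2.832 years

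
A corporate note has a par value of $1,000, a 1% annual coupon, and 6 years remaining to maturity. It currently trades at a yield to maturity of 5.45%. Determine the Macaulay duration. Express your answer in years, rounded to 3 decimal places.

Periodic yield y = 0.0545. Discount each cash flow and weight by its year:
  t   CF        PV=CF/(1+0.0545)^t    t·PV
  1        10.00         9.4832         9.4832
  2        10.00         8.9930        17.9861
  3        10.00         8.5283        25.5848
  4        10.00         8.0875        32.3500
  5        10.00         7.6695        38.3475
  6     1,010.00       734.5847     4,407.5081
  Σ                    777.3461     4,531.2596
Price P = Σ PV = 777.3461.
Macaulay duration = Σ(t·PV) / P = 4,531.2596 / 777.3461 = 5.82914 years.

5.829 years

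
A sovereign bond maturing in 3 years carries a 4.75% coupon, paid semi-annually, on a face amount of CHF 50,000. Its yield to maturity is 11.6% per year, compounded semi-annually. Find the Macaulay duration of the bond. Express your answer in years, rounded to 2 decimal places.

Periodic yield y = 0.058. Discount each cash flow and weight by its period:
  t   CF        PV=CF/(1+0.058)^t    t·PV
  1     1,187.50     1,122.4008     1,122.4008
  2     1,187.50     1,060.8703     2,121.7406
  3     1,187.50     1,002.7129     3,008.1388
  4     1,187.50       947.7438     3,790.9752
  5     1,187.50       895.7881     4,478.9404
  6    51,187.50    36,496.3903   218,978.3421
  Σ                 41,525.9062   233,500.5377
Price P = Σ PV = 41,525.9062.
Macaulay duration = Σ(t·PV) / P = 233,500.5377 / 41,525.9062 = 5.62301 half-year periods.
In years: 5.62301 / 2 = 2.81150 years.

2.81 years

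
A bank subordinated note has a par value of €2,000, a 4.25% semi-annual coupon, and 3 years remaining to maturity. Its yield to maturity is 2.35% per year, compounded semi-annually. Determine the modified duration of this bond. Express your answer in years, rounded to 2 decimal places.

2.82 years

Periodic yield y = 0.01175. First find Macaulay duration:
  t   CF        PV=CF/(1+0.01175)^t    t·PV
  1        42.50        42.0064        42.0064
  2        42.50        41.5186        83.0372
  3        42.50        41.0364       123.1092
  4        42.50        40.5598       162.2393
  5        42.50        40.0888       200.4439
  6     2,042.50     1,904.2448    11,425.4690
  Σ                  2,109.4549    12,036.3050
P = 2,109.4549; Macaulay duration = 12,036.3050 / 2,109.4549 = 5.70588 half-year periods = 2.85294 years.
Modified duration = D_Mac / (1 + y) = 2.85294 / 1.01175 = 2.81981 years.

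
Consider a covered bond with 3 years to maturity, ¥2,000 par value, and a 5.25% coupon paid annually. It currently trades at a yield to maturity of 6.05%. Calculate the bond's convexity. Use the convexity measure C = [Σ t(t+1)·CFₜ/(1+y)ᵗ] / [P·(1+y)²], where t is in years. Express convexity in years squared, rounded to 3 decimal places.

9.966

With y = 0.0605:
  t   CF        PV=CF/(1+0.0605)^t    t·PV        t(t+1)·PV
  1       105.00        99.0099        99.0099         198.0198
  2       105.00        93.3615       186.7231         560.1692
  3     2,105.00     1,764.8999     5,294.6997      21,178.7990
  Σ                  1,957.2713     5,580.4327      21,936.9879
P = 1,957.2713.
Convexity = Σ t(t+1)·PV / [P·(1+y)²] = 21,936.9879 / (1,957.2713 × 1.124660) = 9.96563.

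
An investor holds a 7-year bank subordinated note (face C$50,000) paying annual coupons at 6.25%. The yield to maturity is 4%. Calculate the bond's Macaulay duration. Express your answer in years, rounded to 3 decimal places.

5.957 years

Periodic yield y = 0.04. Discount each cash flow and weight by its year:
  t   CF        PV=CF/(1+0.04)^t    t·PV
  1     3,125.00     3,004.8077     3,004.8077
  2     3,125.00     2,889.2382     5,778.4763
  3     3,125.00     2,778.1136     8,334.3409
  4     3,125.00     2,671.2631    10,685.0524
  5     3,125.00     2,568.5222    12,842.6110
  6     3,125.00     2,469.7329    14,818.3974
  7    53,125.00    40,370.6338   282,594.4368
  Σ                 56,752.3115   338,058.1225
Price P = Σ PV = 56,752.3115.
Macaulay duration = Σ(t·PV) / P = 338,058.1225 / 56,752.3115 = 5.95673 years.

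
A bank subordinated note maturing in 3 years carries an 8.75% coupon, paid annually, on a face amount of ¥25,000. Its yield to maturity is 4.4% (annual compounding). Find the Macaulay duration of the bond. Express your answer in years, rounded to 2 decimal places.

2.78 years

Periodic yield y = 0.044. Discount each cash flow and weight by its year:
  t   CF        PV=CF/(1+0.044)^t    t·PV
  1     2,187.50     2,095.3065     2,095.3065
  2     2,187.50     2,006.9986     4,013.9972
  3    27,187.50    23,892.8402    71,678.5206
  Σ                 27,995.1453    77,787.8242
Price P = Σ PV = 27,995.1453.
Macaulay duration = Σ(t·PV) / P = 77,787.8242 / 27,995.1453 = 2.77862 years.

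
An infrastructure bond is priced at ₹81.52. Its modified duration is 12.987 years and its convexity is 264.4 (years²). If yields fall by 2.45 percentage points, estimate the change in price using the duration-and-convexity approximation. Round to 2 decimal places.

Duration effect: -D_mod·Δy = -12.987 × (-0.0245) = +0.3181815
Convexity effect: ½·C·(Δy)² = 0.5 × 264.4 × (-0.0245)² = +0.07935305
ΔP/P ≈ +0.3181815 + 0.07935305 = +0.39753455
ΔP ≈ 81.52 × (+0.39753455) = +32.407016516.

+₹32.41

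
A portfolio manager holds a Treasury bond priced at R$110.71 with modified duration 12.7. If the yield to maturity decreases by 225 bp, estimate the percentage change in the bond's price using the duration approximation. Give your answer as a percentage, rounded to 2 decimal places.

Duration approximation: ΔP/P ≈ -D_mod · Δy = -12.7 × (-0.0225) = +0.285750.
As a percentage: +28.5750%.

+28.58%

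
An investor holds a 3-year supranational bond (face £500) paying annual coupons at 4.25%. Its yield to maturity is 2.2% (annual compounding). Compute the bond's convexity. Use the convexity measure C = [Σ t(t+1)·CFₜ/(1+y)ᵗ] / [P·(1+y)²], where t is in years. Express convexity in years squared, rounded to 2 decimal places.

10.89

With y = 0.022:
  t   CF        PV=CF/(1+0.022)^t    t·PV        t(t+1)·PV
  1        21.25        20.7926        20.7926          41.5851
  2        21.25        20.3450        40.6899         122.0698
  3       521.25       488.3075     1,464.9225       5,859.6898
  Σ                    529.4450     1,526.4050       6,023.3448
P = 529.4450.
Convexity = Σ t(t+1)·PV / [P·(1+y)²] = 6,023.3448 / (529.4450 × 1.044484) = 10.89219.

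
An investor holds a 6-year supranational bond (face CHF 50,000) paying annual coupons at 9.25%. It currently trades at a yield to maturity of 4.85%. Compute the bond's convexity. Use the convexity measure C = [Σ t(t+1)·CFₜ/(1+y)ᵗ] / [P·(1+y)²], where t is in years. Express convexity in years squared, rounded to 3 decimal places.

29.642

With y = 0.0485:
  t   CF        PV=CF/(1+0.0485)^t    t·PV        t(t+1)·PV
  1     4,625.00     4,411.0634     4,411.0634       8,822.1268
  2     4,625.00     4,207.0228     8,414.0456      25,242.1369
  3     4,625.00     4,012.4204    12,037.2613      48,149.0451
  4     4,625.00     3,826.8197    15,307.2787      76,536.3934
  5     4,625.00     3,649.8042    18,249.0209     109,494.1251
  6    54,625.00    41,113.1584   246,678.9502   1,726,752.6515
  Σ                 61,220.2889   305,097.6201   1,994,996.4790
P = 61,220.2889.
Convexity = Σ t(t+1)·PV / [P·(1+y)²] = 1,994,996.4790 / (61,220.2889 × 1.099352) = 29.64216.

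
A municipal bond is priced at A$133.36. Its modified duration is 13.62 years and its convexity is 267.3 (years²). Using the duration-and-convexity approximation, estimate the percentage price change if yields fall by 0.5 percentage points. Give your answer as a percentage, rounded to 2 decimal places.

+7.14%

Duration effect: -D_mod·Δy = -13.62 × (-0.005) = +0.068100
Convexity effect: ½·C·(Δy)² = 0.5 × 267.3 × (-0.005)² = +0.00334125
ΔP/P ≈ +0.068100 + 0.00334125 = +0.07144125
= +7.144125%.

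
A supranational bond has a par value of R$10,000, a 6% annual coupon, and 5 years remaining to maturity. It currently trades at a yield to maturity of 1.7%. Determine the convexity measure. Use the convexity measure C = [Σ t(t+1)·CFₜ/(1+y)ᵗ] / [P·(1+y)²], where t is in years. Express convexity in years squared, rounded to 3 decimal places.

With y = 0.017:
  t   CF        PV=CF/(1+0.017)^t    t·PV        t(t+1)·PV
  1       600.00       589.9705       589.9705       1,179.9410
  2       600.00       580.1087     1,160.2173       3,480.6519
  3       600.00       570.4117     1,711.2350       6,844.9399
  4       600.00       560.8768     2,243.5070      11,217.5350
  5    10,600.00     9,743.1884    48,715.9420     292,295.6522
  Σ                 12,044.5560    54,420.8718     315,018.7200
P = 12,044.5560.
Convexity = Σ t(t+1)·PV / [P·(1+y)²] = 315,018.7200 / (12,044.5560 × 1.034289) = 25.28737.

25.287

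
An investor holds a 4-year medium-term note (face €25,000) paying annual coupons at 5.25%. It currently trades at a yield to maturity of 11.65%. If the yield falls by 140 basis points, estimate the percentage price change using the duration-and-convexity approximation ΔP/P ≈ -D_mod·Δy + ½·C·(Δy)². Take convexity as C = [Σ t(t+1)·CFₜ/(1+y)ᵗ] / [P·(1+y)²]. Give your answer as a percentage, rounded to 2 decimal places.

+4.75%

With y = 0.1165:
  t   CF        PV=CF/(1+0.1165)^t    t·PV        t(t+1)·PV
  1     1,312.50     1,175.5486     1,175.5486       2,351.0972
  2     1,312.50     1,052.8872     2,105.7745       6,317.3234
  3     1,312.50       943.0248     2,829.0745      11,316.2980
  4    26,312.50    16,932.7386    67,730.9543     338,654.7717
  Σ                 20,104.1992    73,841.3519     358,639.4902
P = 20,104.1992; D_Mac = 3.67293 yrs; D_mod = 3.28968 yrs; C = 14.31047.
Duration effect: -3.28968 × (-0.014) = +0.046056
Convexity effect: 0.5 × 14.31047 × (-0.014)² = +0.0014024
ΔP/P ≈ +0.046056 + 0.0014024 = +0.047458 = +4.7458%.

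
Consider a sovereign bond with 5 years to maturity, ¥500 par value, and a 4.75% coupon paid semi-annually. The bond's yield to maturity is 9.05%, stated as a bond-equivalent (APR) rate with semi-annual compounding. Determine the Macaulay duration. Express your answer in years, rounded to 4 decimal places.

Periodic yield y = 0.04525. Discount each cash flow and weight by its period:
  t   CF        PV=CF/(1+0.04525)^t    t·PV
  1       11.875        11.3609        11.3609
  2       11.875        10.8691        21.7382
  3       11.875        10.3986        31.1957
  4       11.875         9.9484        39.7936
  5       11.875         9.5177        47.5886
  6       11.875         9.1057        54.6341
  7       11.875         8.7115        60.9804
  8       11.875         8.3344        66.6749
  9       11.875         7.9736        71.7620
  10     511.875       328.8230     3,288.2298
  Σ                    415.0427     3,693.9581
Price P = Σ PV = 415.0427.
Macaulay duration = Σ(t·PV) / P = 3,693.9581 / 415.0427 = 8.90019 half-year periods.
In years: 8.90019 / 2 = 4.45009 years.

4.4501 years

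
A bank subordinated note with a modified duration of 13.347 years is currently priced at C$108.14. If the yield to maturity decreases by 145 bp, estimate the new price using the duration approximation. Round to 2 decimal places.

Duration approximation: ΔP/P ≈ -D_mod · Δy = -13.347 × (-0.0145) = +0.1935315.
New price ≈ 108.14 × (1 + 0.1935315) = 129.06849641.

C$129.07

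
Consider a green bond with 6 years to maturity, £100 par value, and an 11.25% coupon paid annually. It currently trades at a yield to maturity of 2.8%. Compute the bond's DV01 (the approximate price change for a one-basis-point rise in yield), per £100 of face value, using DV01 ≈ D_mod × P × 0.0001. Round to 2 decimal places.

£0.07

Periodic yield y = 0.028.
  t   CF        PV=CF/(1+0.028)^t    t·PV
  1        11.25        10.9436        10.9436
  2        11.25        10.6455        21.2910
  3        11.25        10.3556        31.0667
  4        11.25        10.0735        40.2940
  5        11.25         9.7991        48.9956
  6       111.25        94.2630       565.5781
  Σ                    146.0803       718.1689
P = 146.0803; D_Mac = 4.91626 yrs; D_mod = 4.78236 yrs.
DV01 ≈ 4.78236 × 146.0803 × 0.0001 = 0.069861.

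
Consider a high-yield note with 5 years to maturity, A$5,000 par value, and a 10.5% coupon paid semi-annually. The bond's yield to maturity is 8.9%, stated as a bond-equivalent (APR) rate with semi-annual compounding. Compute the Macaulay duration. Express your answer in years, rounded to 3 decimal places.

Periodic yield y = 0.0445. Discount each cash flow and weight by its period:
  t   CF        PV=CF/(1+0.0445)^t    t·PV
  1       262.50       251.3164       251.3164
  2       262.50       240.6093       481.2186
  3       262.50       230.3584       691.0751
  4       262.50       220.5441       882.1766
  5       262.50       211.1481     1,055.7403
  6       262.50       202.1523     1,212.9137
  7       262.50       193.5398     1,354.7783
  8       262.50       185.2942     1,482.3534
  9       262.50       177.3999     1,596.5989
  10    5,262.50     3,404.9259    34,049.2591
  Σ                  5,317.2883    43,057.4302
Price P = Σ PV = 5,317.2883.
Macaulay duration = Σ(t·PV) / P = 43,057.4302 / 5,317.2883 = 8.09763 half-year periods.
In years: 8.09763 / 2 = 4.04881 years.

4.049 years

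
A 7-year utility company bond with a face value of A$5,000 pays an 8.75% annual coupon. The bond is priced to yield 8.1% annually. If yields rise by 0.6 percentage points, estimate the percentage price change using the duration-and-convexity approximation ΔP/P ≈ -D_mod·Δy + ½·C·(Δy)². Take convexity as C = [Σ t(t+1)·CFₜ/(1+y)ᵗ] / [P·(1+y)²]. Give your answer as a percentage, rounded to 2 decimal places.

With y = 0.081:
  t   CF        PV=CF/(1+0.081)^t    t·PV        t(t+1)·PV
  1       437.50       404.7179       404.7179         809.4357
  2       437.50       374.3921       748.7842       2,246.3526
  3       437.50       346.3387     1,039.0160       4,156.0640
  4       437.50       320.3873     1,281.5492       6,407.7458
  5       437.50       296.3805     1,481.9024       8,891.4142
  6       437.50       274.1725     1,645.0350      11,515.2450
  7     5,437.50     3,152.2410    22,065.6869     176,525.4955
  Σ                  5,168.6299    28,666.6915     210,551.7528
P = 5,168.6299; D_Mac = 5.54628 yrs; D_mod = 5.13070 yrs; C = 34.86037.
Duration effect: -5.13070 × (+0.006) = -0.030784
Convexity effect: 0.5 × 34.86037 × (0.006)² = +0.0006275
ΔP/P ≈ -0.030784 + 0.0006275 = -0.030157 = -3.0157%.

-3.02%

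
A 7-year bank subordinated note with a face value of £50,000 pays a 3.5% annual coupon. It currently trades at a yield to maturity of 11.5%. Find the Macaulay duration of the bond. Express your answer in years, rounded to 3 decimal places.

Periodic yield y = 0.115. Discount each cash flow and weight by its year:
  t   CF        PV=CF/(1+0.115)^t    t·PV
  1     1,750.00     1,569.5067     1,569.5067
  2     1,750.00     1,407.6294     2,815.2587
  3     1,750.00     1,262.4478     3,787.3435
  4     1,750.00     1,132.2402     4,528.9609
  5     1,750.00     1,015.4621     5,077.3104
  6     1,750.00       910.7283     5,464.3700
  7    51,750.00    24,153.8454   169,076.9179
  Σ                 31,451.8600   192,319.6681
Price P = Σ PV = 31,451.8600.
Macaulay duration = Σ(t·PV) / P = 192,319.6681 / 31,451.8600 = 6.11473 years.

6.115 years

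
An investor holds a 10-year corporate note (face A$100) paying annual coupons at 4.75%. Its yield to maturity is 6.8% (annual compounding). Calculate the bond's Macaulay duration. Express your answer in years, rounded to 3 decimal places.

Periodic yield y = 0.068. Discount each cash flow and weight by its year:
  t   CF        PV=CF/(1+0.068)^t    t·PV
  1         4.75         4.4476         4.4476
  2         4.75         4.1644         8.3288
  3         4.75         3.8992        11.6977
  4         4.75         3.6510        14.6039
  5         4.75         3.4185        17.0926
  6         4.75         3.2009        19.2051
  7         4.75         2.9971        20.9794
  8         4.75         2.8062        22.4499
  9         4.75         2.6276        23.6480
  10      104.75        54.2552       542.5522
  Σ                     85.4676       685.0051
Price P = Σ PV = 85.4676.
Macaulay duration = Σ(t·PV) / P = 685.0051 / 85.4676 = 8.01479 years.

8.015 years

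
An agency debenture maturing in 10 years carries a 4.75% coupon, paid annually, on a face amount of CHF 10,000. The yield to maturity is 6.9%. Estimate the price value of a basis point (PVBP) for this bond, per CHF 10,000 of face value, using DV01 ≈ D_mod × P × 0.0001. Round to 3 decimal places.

CHF 6.353

Periodic yield y = 0.069.
  t   CF        PV=CF/(1+0.069)^t    t·PV
  1       475.00       444.3405       444.3405
  2       475.00       415.6600       831.3199
  3       475.00       388.8307     1,166.4920
  4       475.00       363.7331     1,454.9323
  5       475.00       340.2554     1,701.2772
  6       475.00       318.2932     1,909.7593
  7       475.00       297.7486     2,084.2399
  8       475.00       278.5300     2,228.2399
  9       475.00       260.5519     2,344.9672
  10   10,475.00     5,374.9816    53,749.8157
  Σ                  8,482.9249    67,915.3840
P = 8,482.9249; D_Mac = 8.00613 yrs; D_mod = 7.48936 yrs.
DV01 ≈ 7.48936 × 8,482.9249 × 0.0001 = 6.353170.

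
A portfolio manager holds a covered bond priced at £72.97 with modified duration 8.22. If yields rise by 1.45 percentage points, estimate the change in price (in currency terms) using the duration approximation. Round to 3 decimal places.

Duration approximation: ΔP/P ≈ -D_mod · Δy = -8.22 × (+0.0145) = -0.119190.
ΔP ≈ 72.97 × (-0.119190) = -8.6972943.

-£8.697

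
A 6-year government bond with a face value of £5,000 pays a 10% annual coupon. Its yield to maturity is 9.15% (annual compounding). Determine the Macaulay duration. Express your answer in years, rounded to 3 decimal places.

Periodic yield y = 0.0915. Discount each cash flow and weight by its year:
  t   CF        PV=CF/(1+0.0915)^t    t·PV
  1       500.00       458.0852       458.0852
  2       500.00       419.6841       839.3682
  3       500.00       384.5022     1,153.5065
  4       500.00       352.2695     1,409.0780
  5       500.00       322.7389     1,613.6945
  6     5,500.00     3,252.5220    19,515.1323
  Σ                  5,189.8019    24,988.8647
Price P = Σ PV = 5,189.8019.
Macaulay duration = Σ(t·PV) / P = 24,988.8647 / 5,189.8019 = 4.81499 years.

4.815 years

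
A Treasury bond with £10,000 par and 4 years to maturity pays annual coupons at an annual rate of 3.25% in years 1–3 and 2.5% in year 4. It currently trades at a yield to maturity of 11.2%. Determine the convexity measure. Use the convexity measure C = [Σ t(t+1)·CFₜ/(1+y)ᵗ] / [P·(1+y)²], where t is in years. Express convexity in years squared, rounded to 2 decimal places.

With y = 0.112:
  t   CF        PV=CF/(1+0.112)^t    t·PV        t(t+1)·PV
  1       325.00       292.2662       292.2662         584.5324
  2       325.00       262.8293       525.6586       1,576.9758
  3       325.00       236.3573       709.0719       2,836.2875
  4    10,250.00     6,703.5479    26,814.1916     134,070.9578
  Σ                  7,495.0007    28,341.1882     139,068.7535
P = 7,495.0007.
Convexity = Σ t(t+1)·PV / [P·(1+y)²] = 139,068.7535 / (7,495.0007 × 1.236544) = 15.00543.

15.01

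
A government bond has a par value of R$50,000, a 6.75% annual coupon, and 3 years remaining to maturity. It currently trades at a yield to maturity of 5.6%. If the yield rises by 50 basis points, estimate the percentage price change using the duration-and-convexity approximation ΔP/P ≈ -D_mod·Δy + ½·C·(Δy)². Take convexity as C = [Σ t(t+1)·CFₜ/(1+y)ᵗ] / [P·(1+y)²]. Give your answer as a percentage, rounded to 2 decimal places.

With y = 0.056:
  t   CF        PV=CF/(1+0.056)^t    t·PV        t(t+1)·PV
  1     3,375.00     3,196.0227     3,196.0227       6,392.0455
  2     3,375.00     3,026.5367     6,053.0733      18,159.2200
  3    53,375.00    45,325.8684   135,977.6052     543,910.4207
  Σ                 51,548.4278   145,226.7013     568,461.6862
P = 51,548.4278; D_Mac = 2.81729 yrs; D_mod = 2.66789 yrs; C = 9.88913.
Duration effect: -2.66789 × (+0.005) = -0.013339
Convexity effect: 0.5 × 9.88913 × (0.005)² = +0.0001236
ΔP/P ≈ -0.013339 + 0.0001236 = -0.013216 = -1.3216%.

-1.32%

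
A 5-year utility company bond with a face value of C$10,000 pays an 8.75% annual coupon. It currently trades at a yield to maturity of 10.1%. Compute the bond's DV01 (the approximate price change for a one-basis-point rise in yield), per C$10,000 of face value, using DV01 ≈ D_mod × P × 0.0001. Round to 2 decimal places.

Periodic yield y = 0.101.
  t   CF        PV=CF/(1+0.101)^t    t·PV
  1       875.00       794.7321       794.7321
  2       875.00       721.8275     1,443.6550
  3       875.00       655.6108     1,966.8324
  4       875.00       595.4685     2,381.8739
  5    10,875.00     6,721.9096    33,609.5482
  Σ                  9,489.5485    40,196.6416
P = 9,489.5485; D_Mac = 4.23589 yrs; D_mod = 3.84731 yrs.
DV01 ≈ 3.84731 × 9,489.5485 × 0.0001 = 3.650921.

C$3.65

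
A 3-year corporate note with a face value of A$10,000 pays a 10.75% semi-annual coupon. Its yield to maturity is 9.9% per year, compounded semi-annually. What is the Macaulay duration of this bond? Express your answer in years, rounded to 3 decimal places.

Periodic yield y = 0.0495. Discount each cash flow and weight by its period:
  t   CF        PV=CF/(1+0.0495)^t    t·PV
  1       537.50       512.1486       512.1486
  2       537.50       487.9930       975.9860
  3       537.50       464.9766     1,394.9299
  4       537.50       443.0459     1,772.1835
  5       537.50       422.1495     2,110.7474
  6    10,537.50     7,885.7486    47,314.4919
  Σ                 10,216.0623    54,080.4873
Price P = Σ PV = 10,216.0623.
Macaulay duration = Σ(t·PV) / P = 54,080.4873 / 10,216.0623 = 5.29367 half-year periods.
In years: 5.29367 / 2 = 2.64684 years.

2.647 years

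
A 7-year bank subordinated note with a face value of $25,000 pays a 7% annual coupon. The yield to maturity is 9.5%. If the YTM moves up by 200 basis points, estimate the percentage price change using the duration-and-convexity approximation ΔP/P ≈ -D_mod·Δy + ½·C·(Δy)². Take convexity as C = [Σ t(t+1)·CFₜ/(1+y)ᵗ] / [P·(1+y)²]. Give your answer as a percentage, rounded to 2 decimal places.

With y = 0.095:
  t   CF        PV=CF/(1+0.095)^t    t·PV        t(t+1)·PV
  1     1,750.00     1,598.1735     1,598.1735       3,196.3470
  2     1,750.00     1,459.5192     2,919.0384       8,757.1152
  3     1,750.00     1,332.8942     3,998.6827      15,994.7309
  4     1,750.00     1,217.2550     4,869.0201      24,345.1003
  5     1,750.00     1,111.6484     5,558.2421      33,349.4524
  6     1,750.00     1,015.2040     6,091.2242      42,638.5693
  7    26,750.00    14,171.7980    99,202.5857     793,620.6856
  Σ                 21,906.4924   124,236.9666     921,902.0007
P = 21,906.4924; D_Mac = 5.67124 yrs; D_mod = 5.17921 yrs; C = 35.09811.
Duration effect: -5.17921 × (+0.02) = -0.103584
Convexity effect: 0.5 × 35.09811 × (0.02)² = +0.0070196
ΔP/P ≈ -0.103584 + 0.0070196 = -0.096565 = -9.6565%.

-9.66%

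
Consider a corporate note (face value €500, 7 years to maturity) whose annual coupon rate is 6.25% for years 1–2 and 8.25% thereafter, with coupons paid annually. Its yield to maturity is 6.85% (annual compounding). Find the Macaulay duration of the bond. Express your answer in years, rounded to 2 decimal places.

Periodic yield y = 0.0685. Discount each cash flow and weight by its year:
  t   CF        PV=CF/(1+0.0685)^t    t·PV
  1        31.25        29.2466        29.2466
  2        31.25        27.3716        54.7433
  3        41.25        33.8143       101.4429
  4        41.25        31.6465       126.5860
  5        41.25        29.6177       148.0885
  6        41.25        27.7190       166.3137
  7       541.25       340.3896     2,382.7269
  Σ                    519.8053     3,009.1479
Price P = Σ PV = 519.8053.
Macaulay duration = Σ(t·PV) / P = 3,009.1479 / 519.8053 = 5.78899 years.

5.79 years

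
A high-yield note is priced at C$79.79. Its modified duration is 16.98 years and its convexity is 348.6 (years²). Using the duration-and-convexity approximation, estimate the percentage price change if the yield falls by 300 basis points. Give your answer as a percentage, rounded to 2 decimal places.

+66.63%

Duration effect: -D_mod·Δy = -16.98 × (-0.03) = +0.509400
Convexity effect: ½·C·(Δy)² = 0.5 × 348.6 × (-0.03)² = +0.1568700
ΔP/P ≈ +0.509400 + 0.1568700 = +0.666270
= +66.6270%.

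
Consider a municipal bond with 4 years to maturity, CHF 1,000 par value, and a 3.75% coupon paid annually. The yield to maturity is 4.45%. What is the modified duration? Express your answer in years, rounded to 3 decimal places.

3.624 years

Periodic yield y = 0.0445. First find Macaulay duration:
  t   CF        PV=CF/(1+0.0445)^t    t·PV
  1        37.50        35.9023        35.9023
  2        37.50        34.3728        68.7455
  3        37.50        32.9083        98.7250
  4     1,037.50       871.6745     3,486.6979
  Σ                    974.8579     3,690.0708
P = 974.8579; Macaulay duration = 3,690.0708 / 974.8579 = 3.78524 years.
Modified duration = D_Mac / (1 + y) = 3.78524 / 1.0445 = 3.62397 years.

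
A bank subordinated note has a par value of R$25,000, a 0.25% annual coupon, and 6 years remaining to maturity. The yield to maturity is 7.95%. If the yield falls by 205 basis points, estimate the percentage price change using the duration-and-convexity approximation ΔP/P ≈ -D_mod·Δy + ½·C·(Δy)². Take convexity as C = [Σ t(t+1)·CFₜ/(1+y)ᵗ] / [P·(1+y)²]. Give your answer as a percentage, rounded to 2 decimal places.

With y = 0.0795:
  t   CF        PV=CF/(1+0.0795)^t    t·PV        t(t+1)·PV
  1        62.50        57.8972        57.8972         115.7943
  2        62.50        53.6333       107.2667         321.8000
  3        62.50        49.6835       149.0505         596.2019
  4        62.50        46.0245       184.0981         920.4907
  5        62.50        42.6351       213.1753       1,279.0515
  6    25,062.50    15,837.5686    95,025.4118     665,177.8826
  Σ                 16,087.4422    95,736.8995     668,411.2210
P = 16,087.4422; D_Mac = 5.95103 yrs; D_mod = 5.51277 yrs; C = 35.65426.
Duration effect: -5.51277 × (-0.0205) = +0.113012
Convexity effect: 0.5 × 35.65426 × (-0.0205)² = +0.0074919
ΔP/P ≈ +0.113012 + 0.0074919 = +0.120504 = +12.0504%.

+12.05%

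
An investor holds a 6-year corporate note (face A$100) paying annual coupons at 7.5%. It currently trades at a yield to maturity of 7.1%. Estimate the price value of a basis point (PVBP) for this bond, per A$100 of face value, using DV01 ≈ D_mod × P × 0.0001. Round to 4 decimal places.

A$0.0481

Periodic yield y = 0.071.
  t   CF        PV=CF/(1+0.071)^t    t·PV
  1         7.50         7.0028         7.0028
  2         7.50         6.5386        13.0771
  3         7.50         6.1051        18.3153
  4         7.50         5.7004        22.8015
  5         7.50         5.3225        26.6124
  6       107.50        71.2314       427.3886
  Σ                    101.9007       515.1977
P = 101.9007; D_Mac = 5.05588 yrs; D_mod = 4.72071 yrs.
DV01 ≈ 4.72071 × 101.9007 × 0.0001 = 0.048104.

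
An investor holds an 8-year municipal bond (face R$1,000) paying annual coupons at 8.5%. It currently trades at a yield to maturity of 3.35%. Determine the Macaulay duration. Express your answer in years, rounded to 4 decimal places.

6.4078 years

Periodic yield y = 0.0335. Discount each cash flow and weight by its year:
  t   CF        PV=CF/(1+0.0335)^t    t·PV
  1        85.00        82.2448        82.2448
  2        85.00        79.5789       159.1578
  3        85.00        76.9994       230.9983
  4        85.00        74.5036       298.0142
  5        85.00        72.0886       360.4429
  6        85.00        69.7519       418.5114
  7        85.00        67.4910       472.4367
  8     1,085.00       833.5773     6,668.6186
  Σ                  1,356.2354     8,690.4247
Price P = Σ PV = 1,356.2354.
Macaulay duration = Σ(t·PV) / P = 8,690.4247 / 1,356.2354 = 6.40776 years.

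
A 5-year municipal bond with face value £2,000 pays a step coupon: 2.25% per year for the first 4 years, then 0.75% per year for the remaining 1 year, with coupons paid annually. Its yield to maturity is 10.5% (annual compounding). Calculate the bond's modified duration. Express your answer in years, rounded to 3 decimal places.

Periodic yield y = 0.105. First find Macaulay duration:
  t   CF        PV=CF/(1+0.105)^t    t·PV
  1        45.00        40.7240        40.7240
  2        45.00        36.8543        73.7086
  3        45.00        33.3523       100.0569
  4        45.00        30.1831       120.7323
  5     2,015.00     1,223.1048     6,115.5239
  Σ                  1,364.2184     6,450.7456
P = 1,364.2184; Macaulay duration = 6,450.7456 / 1,364.2184 = 4.72853 years.
Modified duration = D_Mac / (1 + y) = 4.72853 / 1.105 = 4.27921 years.

4.279 years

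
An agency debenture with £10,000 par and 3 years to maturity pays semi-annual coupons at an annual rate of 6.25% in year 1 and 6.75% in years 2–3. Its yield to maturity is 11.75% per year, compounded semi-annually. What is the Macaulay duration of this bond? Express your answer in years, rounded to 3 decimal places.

Periodic yield y = 0.05875. Discount each cash flow and weight by its period:
  t   CF        PV=CF/(1+0.05875)^t    t·PV
  1       312.50       295.1594       295.1594
  2       312.50       278.7810       557.5620
  3       337.50       284.3764       853.1291
  4       337.50       268.5963     1,074.3853
  5       337.50       253.6919     1,268.4597
  6    10,337.50     7,339.3058    44,035.8347
  Σ                  8,719.9108    48,084.5302
Price P = Σ PV = 8,719.9108.
Macaulay duration = Σ(t·PV) / P = 48,084.5302 / 8,719.9108 = 5.51434 half-year periods.
In years: 5.51434 / 2 = 2.75717 years.

2.757 years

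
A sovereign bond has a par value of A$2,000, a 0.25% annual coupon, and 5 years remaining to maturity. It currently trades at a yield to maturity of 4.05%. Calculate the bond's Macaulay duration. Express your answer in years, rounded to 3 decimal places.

4.972 years

Periodic yield y = 0.0405. Discount each cash flow and weight by its year:
  t   CF        PV=CF/(1+0.0405)^t    t·PV
  1         5.00         4.8054         4.8054
  2         5.00         4.6183         9.2367
  3         5.00         4.4386        13.3157
  4         5.00         4.2658        17.0632
  5     2,005.00     1,644.0081     8,220.0405
  Σ                  1,662.1362     8,264.4616
Price P = Σ PV = 1,662.1362.
Macaulay duration = Σ(t·PV) / P = 8,264.4616 / 1,662.1362 = 4.97219 years.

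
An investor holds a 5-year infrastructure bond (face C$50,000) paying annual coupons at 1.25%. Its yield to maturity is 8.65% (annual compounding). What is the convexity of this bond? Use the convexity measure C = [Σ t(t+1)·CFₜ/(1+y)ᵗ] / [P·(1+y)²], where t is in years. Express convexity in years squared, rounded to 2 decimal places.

With y = 0.0865:
  t   CF        PV=CF/(1+0.0865)^t    t·PV        t(t+1)·PV
  1       625.00       575.2416       575.2416       1,150.4832
  2       625.00       529.4446     1,058.8893       3,176.6678
  3       625.00       487.2937     1,461.8812       5,847.5248
  4       625.00       448.4986     1,793.9944       8,969.9721
  5    50,625.00    33,436.1591   167,180.7954   1,003,084.7727
  Σ                 35,476.6377   172,070.8019   1,022,229.4206
P = 35,476.6377.
Convexity = Σ t(t+1)·PV / [P·(1+y)²] = 1,022,229.4206 / (35,476.6377 × 1.180482) = 24.40880.

24.41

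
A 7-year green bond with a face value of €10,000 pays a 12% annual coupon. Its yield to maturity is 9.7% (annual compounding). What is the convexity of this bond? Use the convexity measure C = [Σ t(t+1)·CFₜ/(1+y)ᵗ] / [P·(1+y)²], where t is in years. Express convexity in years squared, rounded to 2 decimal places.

31.00

With y = 0.097:
  t   CF        PV=CF/(1+0.097)^t    t·PV        t(t+1)·PV
  1     1,200.00     1,093.8924     1,093.8924       2,187.7849
  2     1,200.00       997.1672     1,994.3344       5,983.0033
  3     1,200.00       908.9947     2,726.9842      10,907.9367
  4     1,200.00       828.6187     3,314.4748      16,572.3742
  5     1,200.00       755.3498     3,776.7489      22,660.4935
  6     1,200.00       688.5595     4,131.3571      28,919.4994
  7    11,200.00     5,858.3003    41,008.1021     328,064.8164
  Σ                 11,130.8827    58,045.8939     415,295.9084
P = 11,130.8827.
Convexity = Σ t(t+1)·PV / [P·(1+y)²] = 415,295.9084 / (11,130.8827 × 1.203409) = 31.00379.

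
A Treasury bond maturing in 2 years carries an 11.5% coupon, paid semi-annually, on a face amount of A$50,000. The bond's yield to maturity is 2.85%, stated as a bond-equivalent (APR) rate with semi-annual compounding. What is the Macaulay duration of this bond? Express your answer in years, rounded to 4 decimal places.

1.8556 years

Periodic yield y = 0.01425. Discount each cash flow and weight by its period:
  t   CF        PV=CF/(1+0.01425)^t    t·PV
  1     2,875.00     2,834.6069     2,834.6069
  2     2,875.00     2,794.7812     5,589.5624
  3     2,875.00     2,755.5151     8,266.5454
  4    52,875.00    49,965.5089   199,862.0355
  Σ                 58,350.4121   216,552.7502
Price P = Σ PV = 58,350.4121.
Macaulay duration = Σ(t·PV) / P = 216,552.7502 / 58,350.4121 = 3.71125 half-year periods.
In years: 3.71125 / 2 = 1.85562 years.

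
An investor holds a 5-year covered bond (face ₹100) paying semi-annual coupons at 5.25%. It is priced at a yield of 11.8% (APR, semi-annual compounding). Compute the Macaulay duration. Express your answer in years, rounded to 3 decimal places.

4.363 years

Periodic yield y = 0.059. Discount each cash flow and weight by its period:
  t   CF        PV=CF/(1+0.059)^t    t·PV
  1        2.625         2.4788         2.4788
  2        2.625         2.3407         4.6813
  3        2.625         2.2103         6.6308
  4        2.625         2.0871         8.3484
  5        2.625         1.9708         9.8542
  6        2.625         1.8610        11.1662
  7        2.625         1.7573        12.3014
  8        2.625         1.6594        13.2755
  9        2.625         1.5670        14.1029
  10     102.625        57.8487       578.4870
  Σ                     75.7811       661.3264
Price P = Σ PV = 75.7811.
Macaulay duration = Σ(t·PV) / P = 661.3264 / 75.7811 = 8.72680 half-year periods.
In years: 8.72680 / 2 = 4.36340 years.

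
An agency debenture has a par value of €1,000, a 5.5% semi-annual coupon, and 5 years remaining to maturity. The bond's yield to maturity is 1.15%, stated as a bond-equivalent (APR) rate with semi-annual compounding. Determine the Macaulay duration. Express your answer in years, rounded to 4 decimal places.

4.4996 years

Periodic yield y = 0.00575. Discount each cash flow and weight by its period:
  t   CF        PV=CF/(1+0.00575)^t    t·PV
  1        27.50        27.3428        27.3428
  2        27.50        27.1865        54.3729
  3        27.50        27.0310        81.0931
  4        27.50        26.8765       107.5060
  5        27.50        26.7228       133.6142
  6        27.50        26.5701       159.4203
  7        27.50        26.4182       184.9271
  8        27.50        26.2671       210.1369
  9        27.50        26.1169       235.0525
  10    1,027.50       970.2450     9,702.4501
  Σ                  1,210.7769    10,895.9158
Price P = Σ PV = 1,210.7769.
Macaulay duration = Σ(t·PV) / P = 10,895.9158 / 1,210.7769 = 8.99911 half-year periods.
In years: 8.99911 / 2 = 4.49956 years.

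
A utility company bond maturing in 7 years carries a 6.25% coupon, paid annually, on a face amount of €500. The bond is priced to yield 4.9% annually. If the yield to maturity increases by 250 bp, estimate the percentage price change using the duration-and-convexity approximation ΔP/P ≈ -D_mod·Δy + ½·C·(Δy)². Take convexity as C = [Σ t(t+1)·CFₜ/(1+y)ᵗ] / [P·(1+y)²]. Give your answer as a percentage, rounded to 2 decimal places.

With y = 0.049:
  t   CF        PV=CF/(1+0.049)^t    t·PV        t(t+1)·PV
  1        31.25        29.7903        29.7903          59.5806
  2        31.25        28.3987        56.7975         170.3924
  3        31.25        27.0722        81.2166         324.8664
  4        31.25        25.8076       103.2305         516.1525
  5        31.25        24.6021       123.0106         738.0637
  6        31.25        23.4529       140.7176         985.0230
  7       531.25       380.0761     2,660.5325      21,284.2599
  Σ                    539.2000     3,195.2955      24,078.3385
P = 539.2000; D_Mac = 5.92599 yrs; D_mod = 5.64918 yrs; C = 40.58127.
Duration effect: -5.64918 × (+0.025) = -0.141230
Convexity effect: 0.5 × 40.58127 × (0.025)² = +0.0126816
ΔP/P ≈ -0.141230 + 0.0126816 = -0.128548 = -12.8548%.

-12.85%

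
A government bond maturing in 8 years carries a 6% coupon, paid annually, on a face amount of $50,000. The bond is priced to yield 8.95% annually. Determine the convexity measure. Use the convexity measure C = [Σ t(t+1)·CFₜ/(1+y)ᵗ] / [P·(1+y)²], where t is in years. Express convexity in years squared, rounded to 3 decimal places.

With y = 0.0895:
  t   CF        PV=CF/(1+0.0895)^t    t·PV        t(t+1)·PV
  1     3,000.00     2,753.5567     2,753.5567       5,507.1134
  2     3,000.00     2,527.3581     5,054.7163      15,164.1488
  3     3,000.00     2,319.7413     6,959.2238      27,836.8954
  4     3,000.00     2,129.1797     8,516.7188      42,583.5940
  5     3,000.00     1,954.2723     9,771.3616      58,628.1697
  6     3,000.00     1,793.7332    10,762.3992      75,336.7945
  7     3,000.00     1,646.3820    11,524.6741      92,197.3927
  8    53,000.00    26,696.7253   213,573.8025   1,922,164.2223
  Σ                 41,820.9486   268,916.4530   2,239,418.3307
P = 41,820.9486.
Convexity = Σ t(t+1)·PV / [P·(1+y)²] = 2,239,418.3307 / (41,820.9486 × 1.187010) = 45.11146.

45.111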